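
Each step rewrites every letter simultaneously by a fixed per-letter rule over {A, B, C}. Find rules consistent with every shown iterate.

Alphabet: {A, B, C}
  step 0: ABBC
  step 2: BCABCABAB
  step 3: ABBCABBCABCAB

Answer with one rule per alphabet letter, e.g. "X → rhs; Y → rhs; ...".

  step 2 ⇒ step 3: BCABCABAB ⇒ AB·B·C·AB·B·C·AB·C·AB
    A ↦ C
    B ↦ AB
    C ↦ B

A->C, B->AB, C->B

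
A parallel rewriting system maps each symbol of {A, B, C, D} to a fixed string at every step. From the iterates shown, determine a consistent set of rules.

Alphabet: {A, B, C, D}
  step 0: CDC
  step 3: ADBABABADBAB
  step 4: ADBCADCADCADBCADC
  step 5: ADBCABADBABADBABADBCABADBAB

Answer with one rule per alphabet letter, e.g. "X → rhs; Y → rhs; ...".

A->AD, B->C, C->AB, D->B

  step 4 ⇒ step 5: ADBCADCADCADBCADC ⇒ AD·B·C·AB·AD·B·AB·AD·B·AB·AD·B·C·AB·AD·B·AB
    A ↦ AD
    B ↦ C
    C ↦ AB
    D ↦ B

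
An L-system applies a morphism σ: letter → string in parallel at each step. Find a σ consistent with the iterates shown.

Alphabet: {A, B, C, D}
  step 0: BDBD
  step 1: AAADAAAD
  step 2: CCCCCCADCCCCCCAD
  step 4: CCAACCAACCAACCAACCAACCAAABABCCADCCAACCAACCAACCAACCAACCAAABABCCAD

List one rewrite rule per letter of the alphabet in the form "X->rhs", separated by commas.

  step 1 ⇒ step 2: AAADAAAD ⇒ CC·CC·CC·AD·CC·CC·CC·AD
    A ↦ CC
    D ↦ AD
  step 0 ⇒ step 1: BDBD ⇒ AA·AD·AA·AD
    B ↦ AA
    C ↦ AB  (constrained at step 2)

A->CC, B->AA, C->AB, D->AD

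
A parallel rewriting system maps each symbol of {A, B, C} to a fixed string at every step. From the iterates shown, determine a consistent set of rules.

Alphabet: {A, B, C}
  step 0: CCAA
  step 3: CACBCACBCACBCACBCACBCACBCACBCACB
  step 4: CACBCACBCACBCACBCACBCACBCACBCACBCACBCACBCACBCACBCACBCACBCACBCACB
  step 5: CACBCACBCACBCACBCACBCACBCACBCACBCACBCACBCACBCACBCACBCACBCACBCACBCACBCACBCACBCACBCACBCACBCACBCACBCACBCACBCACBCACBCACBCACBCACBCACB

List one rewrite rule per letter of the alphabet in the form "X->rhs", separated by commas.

A->CB, B->CB, C->CA

  step 4 ⇒ step 5: CACBCACBCACBCACBCACBCACBCACBCACBCACBCACBCACBCACBCACBCACBCACBCACB ⇒ CA·CB·CA·CB·CA·CB·CA·CB·CA·CB·CA·CB·CA·CB·CA·CB·CA·CB·CA·CB·CA·CB·CA·CB·CA·CB·CA·CB·CA·CB·CA·CB·CA·CB·CA·CB·CA·CB·CA·CB·CA·CB·CA·CB·CA·CB·CA·CB·CA·CB·CA·CB·CA·CB·CA·CB·CA·CB·CA·CB·CA·CB·CA·CB
    A ↦ CB
    B ↦ CB
    C ↦ CA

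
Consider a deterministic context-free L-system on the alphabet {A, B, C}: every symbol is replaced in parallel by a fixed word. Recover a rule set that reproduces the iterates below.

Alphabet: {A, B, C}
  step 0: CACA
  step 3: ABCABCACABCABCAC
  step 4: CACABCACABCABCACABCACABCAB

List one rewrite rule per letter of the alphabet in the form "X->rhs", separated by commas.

A->C, B->AC, C->AB

  step 3 ⇒ step 4: ABCABCACABCABCAC ⇒ C·AC·AB·C·AC·AB·C·AB·C·AC·AB·C·AC·AB·C·AB
    A ↦ C
    B ↦ AC
    C ↦ AB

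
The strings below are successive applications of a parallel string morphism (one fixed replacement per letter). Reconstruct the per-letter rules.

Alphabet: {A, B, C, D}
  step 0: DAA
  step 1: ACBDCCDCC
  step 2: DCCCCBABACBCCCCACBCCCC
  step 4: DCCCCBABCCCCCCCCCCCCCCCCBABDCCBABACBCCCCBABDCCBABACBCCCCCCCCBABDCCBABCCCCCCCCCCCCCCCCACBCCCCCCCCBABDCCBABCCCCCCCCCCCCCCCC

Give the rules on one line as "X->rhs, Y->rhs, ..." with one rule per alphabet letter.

A->DCC, B->BAB, C->CC, D->ACB

  step 1 ⇒ step 2: ACBDCCDCC ⇒ DCC·CC·BAB·ACB·CC·CC·ACB·CC·CC
    A ↦ DCC
    B ↦ BAB
    C ↦ CC
    D ↦ ACB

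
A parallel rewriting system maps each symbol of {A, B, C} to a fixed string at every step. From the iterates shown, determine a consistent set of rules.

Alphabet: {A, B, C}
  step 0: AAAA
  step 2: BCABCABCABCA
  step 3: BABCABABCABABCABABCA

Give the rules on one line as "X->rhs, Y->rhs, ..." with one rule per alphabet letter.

A->CA, B->BA, C->B

  step 2 ⇒ step 3: BCABCABCABCA ⇒ BA·B·CA·BA·B·CA·BA·B·CA·BA·B·CA
    A ↦ CA
    B ↦ BA
    C ↦ B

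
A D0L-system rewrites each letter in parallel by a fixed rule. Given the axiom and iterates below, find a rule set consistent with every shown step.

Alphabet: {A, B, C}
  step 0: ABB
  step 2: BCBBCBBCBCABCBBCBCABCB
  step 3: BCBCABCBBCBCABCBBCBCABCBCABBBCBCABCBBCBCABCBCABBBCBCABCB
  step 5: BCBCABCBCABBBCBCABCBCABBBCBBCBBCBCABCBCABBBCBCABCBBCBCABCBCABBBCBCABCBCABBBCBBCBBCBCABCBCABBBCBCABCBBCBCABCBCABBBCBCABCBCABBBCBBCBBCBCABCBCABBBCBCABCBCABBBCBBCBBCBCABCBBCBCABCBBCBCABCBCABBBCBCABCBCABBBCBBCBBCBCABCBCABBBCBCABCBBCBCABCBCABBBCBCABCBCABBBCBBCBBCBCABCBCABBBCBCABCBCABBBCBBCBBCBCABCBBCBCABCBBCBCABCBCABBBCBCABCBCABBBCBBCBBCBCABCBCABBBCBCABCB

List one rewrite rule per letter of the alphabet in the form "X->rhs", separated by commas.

A->BB, B->BCB, C->CA

  step 2 ⇒ step 3: BCBBCBBCBCABCBBCBCABCB ⇒ BCB·CA·BCB·BCB·CA·BCB·BCB·CA·BCB·CA·BB·BCB·CA·BCB·BCB·CA·BCB·CA·BB·BCB·CA·BCB
    A ↦ BB
    B ↦ BCB
    C ↦ CA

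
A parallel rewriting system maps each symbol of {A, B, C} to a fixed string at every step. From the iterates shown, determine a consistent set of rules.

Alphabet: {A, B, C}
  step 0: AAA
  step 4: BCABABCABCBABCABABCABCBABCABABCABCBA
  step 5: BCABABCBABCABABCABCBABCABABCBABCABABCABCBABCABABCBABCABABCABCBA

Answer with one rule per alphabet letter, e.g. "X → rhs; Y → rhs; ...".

  step 4 ⇒ step 5: BCABABCABCBABCABABCABCBABCABABCABCBA ⇒ BC·A·BA·BC·BA·BC·A·BA·BC·A·BC·BA·BC·A·BA·BC·BA·BC·A·BA·BC·A·BC·BA·BC·A·BA·BC·BA·BC·A·BA·BC·A·BC·BA
    A ↦ BA
    B ↦ BC
    C ↦ A

A->BA, B->BC, C->A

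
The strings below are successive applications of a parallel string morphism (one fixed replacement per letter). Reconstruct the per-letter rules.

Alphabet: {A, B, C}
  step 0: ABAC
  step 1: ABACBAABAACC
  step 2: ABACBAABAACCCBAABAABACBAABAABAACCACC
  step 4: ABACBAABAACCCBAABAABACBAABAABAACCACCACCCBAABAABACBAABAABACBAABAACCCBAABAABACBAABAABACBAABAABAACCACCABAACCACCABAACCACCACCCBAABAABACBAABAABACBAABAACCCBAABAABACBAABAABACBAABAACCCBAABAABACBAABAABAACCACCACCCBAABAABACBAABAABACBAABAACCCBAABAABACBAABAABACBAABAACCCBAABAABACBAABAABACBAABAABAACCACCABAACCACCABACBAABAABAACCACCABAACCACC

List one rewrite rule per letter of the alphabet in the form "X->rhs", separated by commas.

  step 1 ⇒ step 2: ABACBAABAACC ⇒ ABA·CBA·ABA·ACC·CBA·ABA·ABA·CBA·ABA·ABA·ACC·ACC
    A ↦ ABA
    B ↦ CBA
    C ↦ ACC

A->ABA, B->CBA, C->ACC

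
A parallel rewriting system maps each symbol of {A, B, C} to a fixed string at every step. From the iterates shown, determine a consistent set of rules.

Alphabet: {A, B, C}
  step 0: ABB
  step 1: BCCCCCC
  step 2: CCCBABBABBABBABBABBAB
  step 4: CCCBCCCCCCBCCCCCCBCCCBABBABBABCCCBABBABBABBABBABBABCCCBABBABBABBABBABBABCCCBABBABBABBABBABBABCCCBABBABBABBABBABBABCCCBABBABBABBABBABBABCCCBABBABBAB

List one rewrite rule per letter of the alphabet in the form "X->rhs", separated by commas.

  step 1 ⇒ step 2: BCCCCCC ⇒ CCC·BAB·BAB·BAB·BAB·BAB·BAB
    B ↦ CCC
    C ↦ BAB
  step 0 ⇒ step 1: ABB ⇒ B·CCC·CCC
    A ↦ B

A->B, B->CCC, C->BAB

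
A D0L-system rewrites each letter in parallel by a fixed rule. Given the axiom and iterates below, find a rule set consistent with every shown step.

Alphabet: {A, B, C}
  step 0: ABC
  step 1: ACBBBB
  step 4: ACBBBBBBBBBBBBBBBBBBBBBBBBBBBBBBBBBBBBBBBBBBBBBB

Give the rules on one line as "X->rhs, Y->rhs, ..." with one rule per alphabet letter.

A->ACB, B->BB, C->B

  step 0 ⇒ step 1: ABC ⇒ ACB·BB·B
    A ↦ ACB
    B ↦ BB
    C ↦ B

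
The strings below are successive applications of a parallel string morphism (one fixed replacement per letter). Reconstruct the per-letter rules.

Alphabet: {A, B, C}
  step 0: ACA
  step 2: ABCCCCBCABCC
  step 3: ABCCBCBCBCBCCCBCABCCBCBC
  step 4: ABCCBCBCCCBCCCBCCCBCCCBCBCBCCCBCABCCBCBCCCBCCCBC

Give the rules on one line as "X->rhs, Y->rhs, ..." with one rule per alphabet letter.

  step 3 ⇒ step 4: ABCCBCBCBCBCCCBCABCCBCBC ⇒ AB·CC·BC·BC·CC·BC·CC·BC·CC·BC·CC·BC·BC·BC·CC·BC·AB·CC·BC·BC·CC·BC·CC·BC
    A ↦ AB
    B ↦ CC
    C ↦ BC

A->AB, B->CC, C->BC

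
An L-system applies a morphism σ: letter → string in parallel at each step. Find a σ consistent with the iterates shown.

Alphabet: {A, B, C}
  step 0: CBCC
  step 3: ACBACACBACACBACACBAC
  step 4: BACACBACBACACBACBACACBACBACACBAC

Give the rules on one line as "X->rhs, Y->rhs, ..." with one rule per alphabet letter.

  step 3 ⇒ step 4: ACBACACBACACBACACBAC ⇒ B·AC·AC·B·AC·B·AC·AC·B·AC·B·AC·AC·B·AC·B·AC·AC·B·AC
    A ↦ B
    B ↦ AC
    C ↦ AC

A->B, B->AC, C->AC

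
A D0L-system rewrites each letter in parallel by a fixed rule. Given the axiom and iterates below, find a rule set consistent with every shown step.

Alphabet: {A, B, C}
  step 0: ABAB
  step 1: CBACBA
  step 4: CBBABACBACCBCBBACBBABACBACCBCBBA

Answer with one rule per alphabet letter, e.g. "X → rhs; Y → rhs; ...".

A->C, B->BA, C->CB

  step 0 ⇒ step 1: ABAB ⇒ C·BA·C·BA
    A ↦ C
    B ↦ BA
    C ↦ CB  (constrained at step 1)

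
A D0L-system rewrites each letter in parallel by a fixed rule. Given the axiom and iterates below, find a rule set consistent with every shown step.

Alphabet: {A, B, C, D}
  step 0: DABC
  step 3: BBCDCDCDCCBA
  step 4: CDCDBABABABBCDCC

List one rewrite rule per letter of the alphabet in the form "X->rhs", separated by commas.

A->CC, B->CD, C->B, D->A

  step 3 ⇒ step 4: BBCDCDCDCCBA ⇒ CD·CD·B·A·B·A·B·A·B·B·CD·CC
    A ↦ CC
    B ↦ CD
    C ↦ B
    D ↦ A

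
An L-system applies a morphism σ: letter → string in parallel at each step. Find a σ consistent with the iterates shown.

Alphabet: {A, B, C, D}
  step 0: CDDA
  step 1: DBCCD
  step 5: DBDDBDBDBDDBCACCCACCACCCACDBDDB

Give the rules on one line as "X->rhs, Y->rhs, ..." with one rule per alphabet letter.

A->D, B->AC, C->DB, D->C

  step 0 ⇒ step 1: CDDA ⇒ DB·C·C·D
    A ↦ D
    C ↦ DB
    D ↦ C
    B ↦ AC  (constrained at step 1)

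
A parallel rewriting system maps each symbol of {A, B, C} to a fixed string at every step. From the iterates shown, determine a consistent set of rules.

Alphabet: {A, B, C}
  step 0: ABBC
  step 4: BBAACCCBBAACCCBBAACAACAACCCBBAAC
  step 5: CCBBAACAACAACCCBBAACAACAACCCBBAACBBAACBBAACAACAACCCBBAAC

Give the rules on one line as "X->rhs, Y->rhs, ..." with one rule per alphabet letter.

  step 4 ⇒ step 5: BBAACCCBBAACCCBBAACAACAACCCBBAAC ⇒ C·C·B·B·AAC·AAC·AAC·C·C·B·B·AAC·AAC·AAC·C·C·B·B·AAC·B·B·AAC·B·B·AAC·AAC·AAC·C·C·B·B·AAC
    A ↦ B
    B ↦ C
    C ↦ AAC

A->B, B->C, C->AAC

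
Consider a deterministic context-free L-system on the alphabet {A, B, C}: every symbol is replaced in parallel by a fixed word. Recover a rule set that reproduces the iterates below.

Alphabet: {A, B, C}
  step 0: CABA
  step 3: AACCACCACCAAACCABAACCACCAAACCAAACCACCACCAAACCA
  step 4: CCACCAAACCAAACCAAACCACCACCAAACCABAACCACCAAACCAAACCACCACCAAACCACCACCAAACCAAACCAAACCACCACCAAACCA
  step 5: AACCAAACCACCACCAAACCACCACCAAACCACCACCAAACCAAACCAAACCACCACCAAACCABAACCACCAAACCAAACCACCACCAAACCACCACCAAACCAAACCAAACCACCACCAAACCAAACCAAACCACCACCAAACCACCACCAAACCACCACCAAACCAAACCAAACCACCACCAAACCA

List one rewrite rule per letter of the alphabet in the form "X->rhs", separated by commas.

  step 4 ⇒ step 5: CCACCAAACCAAACCAAACCACCACCAAACCABAACCACCAAACCAAACCACCACCAAACCACCACCAAACCAAACCAAACCACCACCAAACCA ⇒ A·A·CCA·A·A·CCA·CCA·CCA·A·A·CCA·CCA·CCA·A·A·CCA·CCA·CCA·A·A·CCA·A·A·CCA·A·A·CCA·CCA·CCA·A·A·CCA·BAA·CCA·CCA·A·A·CCA·A·A·CCA·CCA·CCA·A·A·CCA·CCA·CCA·A·A·CCA·A·A·CCA·A·A·CCA·CCA·CCA·A·A·CCA·A·A·CCA·A·A·CCA·CCA·CCA·A·A·CCA·CCA·CCA·A·A·CCA·CCA·CCA·A·A·CCA·A·A·CCA·A·A·CCA·CCA·CCA·A·A·CCA
    A ↦ CCA
    B ↦ BAA
    C ↦ A

A->CCA, B->BAA, C->A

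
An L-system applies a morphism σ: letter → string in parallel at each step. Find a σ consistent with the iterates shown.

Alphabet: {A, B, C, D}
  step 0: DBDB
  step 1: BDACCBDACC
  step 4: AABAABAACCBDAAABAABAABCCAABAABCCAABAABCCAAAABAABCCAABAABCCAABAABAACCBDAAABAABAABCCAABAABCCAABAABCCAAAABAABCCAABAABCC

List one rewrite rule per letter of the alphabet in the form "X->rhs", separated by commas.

  step 0 ⇒ step 1: DBDB ⇒ BDA·CC·BDA·CC
    B ↦ CC
    D ↦ BDA
    A ↦ AAB  (constrained at step 1)
    C ↦ A  (constrained at step 1)

A->AAB, B->CC, C->A, D->BDA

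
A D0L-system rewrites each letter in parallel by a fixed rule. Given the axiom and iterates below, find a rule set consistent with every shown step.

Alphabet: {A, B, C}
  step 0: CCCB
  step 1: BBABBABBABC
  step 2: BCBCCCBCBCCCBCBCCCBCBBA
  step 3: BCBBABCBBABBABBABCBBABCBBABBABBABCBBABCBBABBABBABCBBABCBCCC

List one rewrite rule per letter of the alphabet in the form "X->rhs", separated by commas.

  step 2 ⇒ step 3: BCBCCCBCBCCCBCBCCCBCBBA ⇒ BC·BBA·BC·BBA·BBA·BBA·BC·BBA·BC·BBA·BBA·BBA·BC·BBA·BC·BBA·BBA·BBA·BC·BBA·BC·BC·CC
    A ↦ CC
    B ↦ BC
    C ↦ BBA

A->CC, B->BC, C->BBA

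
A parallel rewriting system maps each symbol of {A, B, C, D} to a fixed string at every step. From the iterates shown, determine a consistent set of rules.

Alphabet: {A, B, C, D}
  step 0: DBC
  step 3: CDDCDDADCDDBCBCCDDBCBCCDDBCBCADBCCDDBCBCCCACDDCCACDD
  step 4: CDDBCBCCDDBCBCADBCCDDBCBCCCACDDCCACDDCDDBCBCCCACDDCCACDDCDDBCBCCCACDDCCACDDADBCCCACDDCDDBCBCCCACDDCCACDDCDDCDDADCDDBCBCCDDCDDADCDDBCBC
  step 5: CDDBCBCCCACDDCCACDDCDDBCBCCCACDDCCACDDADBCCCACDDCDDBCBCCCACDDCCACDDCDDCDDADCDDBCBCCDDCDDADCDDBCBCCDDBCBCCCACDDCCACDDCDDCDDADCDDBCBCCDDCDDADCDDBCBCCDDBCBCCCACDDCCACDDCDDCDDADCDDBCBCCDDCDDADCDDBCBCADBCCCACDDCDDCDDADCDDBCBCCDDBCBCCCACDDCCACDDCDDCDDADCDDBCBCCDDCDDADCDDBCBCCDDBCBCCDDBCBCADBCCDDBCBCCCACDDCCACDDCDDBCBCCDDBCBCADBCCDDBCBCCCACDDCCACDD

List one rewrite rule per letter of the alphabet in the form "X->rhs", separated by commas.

  step 4 ⇒ step 5: CDDBCBCCDDBCBCADBCCDDBCBCCCACDDCCACDDCDDBCBCCCACDDCCACDDCDDBCBCCCACDDCCACDDADBCCCACDDCDDBCBCCCACDDCCACDDCDDCDDADCDDBCBCCDDCDDADCDDBCBC ⇒ CDD·BC·BC·CCA·CDD·CCA·CDD·CDD·BC·BC·CCA·CDD·CCA·CDD·AD·BC·CCA·CDD·CDD·BC·BC·CCA·CDD·CCA·CDD·CDD·CDD·AD·CDD·BC·BC·CDD·CDD·AD·CDD·BC·BC·CDD·BC·BC·CCA·CDD·CCA·CDD·CDD·CDD·AD·CDD·BC·BC·CDD·CDD·AD·CDD·BC·BC·CDD·BC·BC·CCA·CDD·CCA·CDD·CDD·CDD·AD·CDD·BC·BC·CDD·CDD·AD·CDD·BC·BC·AD·BC·CCA·CDD·CDD·CDD·AD·CDD·BC·BC·CDD·BC·BC·CCA·CDD·CCA·CDD·CDD·CDD·AD·CDD·BC·BC·CDD·CDD·AD·CDD·BC·BC·CDD·BC·BC·CDD·BC·BC·AD·BC·CDD·BC·BC·CCA·CDD·CCA·CDD·CDD·BC·BC·CDD·BC·BC·AD·BC·CDD·BC·BC·CCA·CDD·CCA·CDD
    A ↦ AD
    B ↦ CCA
    C ↦ CDD
    D ↦ BC

A->AD, B->CCA, C->CDD, D->BC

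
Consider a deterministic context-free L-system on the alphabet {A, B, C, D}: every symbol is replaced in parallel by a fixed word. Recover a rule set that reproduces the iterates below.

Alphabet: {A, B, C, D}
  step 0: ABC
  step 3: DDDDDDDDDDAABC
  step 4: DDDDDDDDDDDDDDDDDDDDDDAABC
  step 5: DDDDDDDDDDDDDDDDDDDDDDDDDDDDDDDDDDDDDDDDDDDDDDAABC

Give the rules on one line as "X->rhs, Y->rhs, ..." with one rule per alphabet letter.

A->D, B->AA, C->BC, D->DD

  step 4 ⇒ step 5: DDDDDDDDDDDDDDDDDDDDDDAABC ⇒ DD·DD·DD·DD·DD·DD·DD·DD·DD·DD·DD·DD·DD·DD·DD·DD·DD·DD·DD·DD·DD·DD·D·D·AA·BC
    A ↦ D
    B ↦ AA
    C ↦ BC
    D ↦ DD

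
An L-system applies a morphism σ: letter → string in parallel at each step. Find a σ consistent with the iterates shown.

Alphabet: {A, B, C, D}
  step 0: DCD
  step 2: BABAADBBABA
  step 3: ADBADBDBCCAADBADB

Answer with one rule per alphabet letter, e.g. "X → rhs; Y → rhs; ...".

A->DB, B->A, C->BA, D->CC

  step 2 ⇒ step 3: BABAADBBABA ⇒ A·DB·A·DB·DB·CC·A·A·DB·A·DB
    A ↦ DB
    B ↦ A
    D ↦ CC
    C ↦ BA  (constrained at step 0)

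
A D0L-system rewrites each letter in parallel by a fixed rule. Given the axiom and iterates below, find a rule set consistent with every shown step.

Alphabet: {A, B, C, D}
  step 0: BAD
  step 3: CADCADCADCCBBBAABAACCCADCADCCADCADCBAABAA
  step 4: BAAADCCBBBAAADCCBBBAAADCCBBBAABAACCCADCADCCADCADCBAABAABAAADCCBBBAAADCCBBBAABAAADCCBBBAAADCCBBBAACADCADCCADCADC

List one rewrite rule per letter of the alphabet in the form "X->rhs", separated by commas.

A->ADC, B->C, C->BAA, D->CBB

  step 3 ⇒ step 4: CADCADCADCCBBBAABAACCCADCADCCADCADCBAABAA ⇒ BAA·ADC·CBB·BAA·ADC·CBB·BAA·ADC·CBB·BAA·BAA·C·C·C·ADC·ADC·C·ADC·ADC·BAA·BAA·BAA·ADC·CBB·BAA·ADC·CBB·BAA·BAA·ADC·CBB·BAA·ADC·CBB·BAA·C·ADC·ADC·C·ADC·ADC
    A ↦ ADC
    B ↦ C
    C ↦ BAA
    D ↦ CBB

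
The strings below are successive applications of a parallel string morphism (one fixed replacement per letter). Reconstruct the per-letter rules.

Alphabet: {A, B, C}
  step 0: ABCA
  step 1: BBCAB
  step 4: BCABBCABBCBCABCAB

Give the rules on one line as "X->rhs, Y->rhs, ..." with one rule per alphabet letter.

A->B, B->BC, C->A

  step 0 ⇒ step 1: ABCA ⇒ B·BC·A·B
    A ↦ B
    B ↦ BC
    C ↦ A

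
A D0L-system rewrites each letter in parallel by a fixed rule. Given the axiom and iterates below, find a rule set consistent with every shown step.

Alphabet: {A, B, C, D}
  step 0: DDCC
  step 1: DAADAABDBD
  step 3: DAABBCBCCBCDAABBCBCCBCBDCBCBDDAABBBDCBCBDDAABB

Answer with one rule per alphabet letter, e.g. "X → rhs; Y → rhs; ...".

  step 0 ⇒ step 1: DDCC ⇒ DAA·DAA·BD·BD
    C ↦ BD
    D ↦ DAA
    A ↦ B  (constrained at step 1)
    B ↦ CBC  (constrained at step 1)

A->B, B->CBC, C->BD, D->DAA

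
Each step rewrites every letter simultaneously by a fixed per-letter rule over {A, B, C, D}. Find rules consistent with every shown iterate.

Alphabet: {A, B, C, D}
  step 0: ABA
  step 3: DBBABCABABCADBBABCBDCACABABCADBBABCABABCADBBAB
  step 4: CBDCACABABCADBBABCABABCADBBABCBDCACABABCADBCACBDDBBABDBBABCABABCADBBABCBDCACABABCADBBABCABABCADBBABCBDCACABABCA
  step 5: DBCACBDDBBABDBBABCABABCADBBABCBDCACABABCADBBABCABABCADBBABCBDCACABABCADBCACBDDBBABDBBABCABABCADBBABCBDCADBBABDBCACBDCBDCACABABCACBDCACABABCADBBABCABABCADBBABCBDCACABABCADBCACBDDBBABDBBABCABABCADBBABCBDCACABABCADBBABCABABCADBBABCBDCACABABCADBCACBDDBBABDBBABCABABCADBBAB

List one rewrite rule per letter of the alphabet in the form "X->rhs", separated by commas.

A->BAB, B->CA, C->DB, D->CBD

  step 4 ⇒ step 5: CBDCACABABCADBBABCABABCADBBABCBDCACABABCADBCACBDDBBABDBBABCABABCADBBABCBDCACABABCADBBABCABABCADBBABCBDCACABABCA ⇒ DB·CA·CBD·DB·BAB·DB·BAB·CA·BAB·CA·DB·BAB·CBD·CA·CA·BAB·CA·DB·BAB·CA·BAB·CA·DB·BAB·CBD·CA·CA·BAB·CA·DB·CA·CBD·DB·BAB·DB·BAB·CA·BAB·CA·DB·BAB·CBD·CA·DB·BAB·DB·CA·CBD·CBD·CA·CA·BAB·CA·CBD·CA·CA·BAB·CA·DB·BAB·CA·BAB·CA·DB·BAB·CBD·CA·CA·BAB·CA·DB·CA·CBD·DB·BAB·DB·BAB·CA·BAB·CA·DB·BAB·CBD·CA·CA·BAB·CA·DB·BAB·CA·BAB·CA·DB·BAB·CBD·CA·CA·BAB·CA·DB·CA·CBD·DB·BAB·DB·BAB·CA·BAB·CA·DB·BAB
    A ↦ BAB
    B ↦ CA
    C ↦ DB
    D ↦ CBD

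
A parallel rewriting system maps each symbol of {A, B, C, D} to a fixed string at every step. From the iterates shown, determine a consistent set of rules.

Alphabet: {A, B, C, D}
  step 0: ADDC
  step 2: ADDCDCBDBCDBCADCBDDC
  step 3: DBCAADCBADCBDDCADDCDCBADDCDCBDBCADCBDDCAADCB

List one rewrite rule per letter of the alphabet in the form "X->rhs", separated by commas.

A->DBC, B->DDC, C->DCB, D->A

  step 2 ⇒ step 3: ADDCDCBDBCDBCADCBDDC ⇒ DBC·A·A·DCB·A·DCB·DDC·A·DDC·DCB·A·DDC·DCB·DBC·A·DCB·DDC·A·A·DCB
    A ↦ DBC
    B ↦ DDC
    C ↦ DCB
    D ↦ A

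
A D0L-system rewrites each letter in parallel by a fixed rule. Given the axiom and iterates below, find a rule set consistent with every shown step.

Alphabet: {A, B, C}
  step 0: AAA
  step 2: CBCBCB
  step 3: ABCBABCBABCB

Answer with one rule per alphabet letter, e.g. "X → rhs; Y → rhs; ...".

A->B, B->CB, C->AB

  step 2 ⇒ step 3: CBCBCB ⇒ AB·CB·AB·CB·AB·CB
    B ↦ CB
    C ↦ AB
    A ↦ B  (constrained at step 0)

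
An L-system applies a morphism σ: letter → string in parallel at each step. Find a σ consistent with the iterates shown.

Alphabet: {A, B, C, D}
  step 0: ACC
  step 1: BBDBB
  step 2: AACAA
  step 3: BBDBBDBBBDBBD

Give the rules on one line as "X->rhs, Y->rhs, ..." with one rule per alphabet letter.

  step 2 ⇒ step 3: AACAA ⇒ BBD·BBD·B·BBD·BBD
    A ↦ BBD
    C ↦ B
  step 1 ⇒ step 2: BBDBB ⇒ A·A·C·A·A
    B ↦ A
  step 1 ⇒ step 2: BBDBB ⇒ A·A·C·A·A
    D ↦ C

A->BBD, B->A, C->B, D->C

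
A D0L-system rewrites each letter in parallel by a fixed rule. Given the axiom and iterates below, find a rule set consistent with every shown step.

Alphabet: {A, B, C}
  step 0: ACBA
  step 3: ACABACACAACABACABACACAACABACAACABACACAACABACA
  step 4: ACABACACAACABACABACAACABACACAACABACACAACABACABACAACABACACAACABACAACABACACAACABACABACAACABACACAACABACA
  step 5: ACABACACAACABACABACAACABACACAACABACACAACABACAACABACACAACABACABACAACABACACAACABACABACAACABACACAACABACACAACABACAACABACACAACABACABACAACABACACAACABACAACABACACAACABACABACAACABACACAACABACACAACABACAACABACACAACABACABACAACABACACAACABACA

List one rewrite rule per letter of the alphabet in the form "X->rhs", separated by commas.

A->ACA, B->CA, C->B

  step 4 ⇒ step 5: ACABACACAACABACABACAACABACACAACABACACAACABACABACAACABACACAACABACAACABACACAACABACABACAACABACACAACABACA ⇒ ACA·B·ACA·CA·ACA·B·ACA·B·ACA·ACA·B·ACA·CA·ACA·B·ACA·CA·ACA·B·ACA·ACA·B·ACA·CA·ACA·B·ACA·B·ACA·ACA·B·ACA·CA·ACA·B·ACA·B·ACA·ACA·B·ACA·CA·ACA·B·ACA·CA·ACA·B·ACA·ACA·B·ACA·CA·ACA·B·ACA·B·ACA·ACA·B·ACA·CA·ACA·B·ACA·ACA·B·ACA·CA·ACA·B·ACA·B·ACA·ACA·B·ACA·CA·ACA·B·ACA·CA·ACA·B·ACA·ACA·B·ACA·CA·ACA·B·ACA·B·ACA·ACA·B·ACA·CA·ACA·B·ACA
    A ↦ ACA
    B ↦ CA
    C ↦ B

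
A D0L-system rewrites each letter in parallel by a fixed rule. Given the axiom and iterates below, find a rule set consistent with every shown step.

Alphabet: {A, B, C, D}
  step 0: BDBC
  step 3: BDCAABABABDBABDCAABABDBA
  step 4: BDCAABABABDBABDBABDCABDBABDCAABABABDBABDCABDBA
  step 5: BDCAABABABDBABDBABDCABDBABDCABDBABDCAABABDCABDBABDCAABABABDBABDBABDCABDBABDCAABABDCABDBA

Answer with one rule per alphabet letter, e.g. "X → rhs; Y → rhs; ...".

  step 4 ⇒ step 5: BDCAABABABDBABDBABDCABDBABDCAABABABDBABDCABDBA ⇒ BD·CA·A·BA·BA·BD·BA·BD·BA·BD·CA·BD·BA·BD·CA·BD·BA·BD·CA·A·BA·BD·CA·BD·BA·BD·CA·A·BA·BA·BD·BA·BD·BA·BD·CA·BD·BA·BD·CA·A·BA·BD·CA·BD·BA
    A ↦ BA
    B ↦ BD
    C ↦ A
    D ↦ CA

A->BA, B->BD, C->A, D->CA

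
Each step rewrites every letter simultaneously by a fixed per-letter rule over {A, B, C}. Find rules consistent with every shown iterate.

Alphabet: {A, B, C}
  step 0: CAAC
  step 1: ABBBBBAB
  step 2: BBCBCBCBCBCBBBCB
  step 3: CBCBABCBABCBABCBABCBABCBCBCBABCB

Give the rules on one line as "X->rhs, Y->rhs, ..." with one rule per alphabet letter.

  step 2 ⇒ step 3: BBCBCBCBCBCBBBCB ⇒ CB·CB·AB·CB·AB·CB·AB·CB·AB·CB·AB·CB·CB·CB·AB·CB
    B ↦ CB
    C ↦ AB
  step 0 ⇒ step 1: CAAC ⇒ AB·BB·BB·AB
    A ↦ BB

A->BB, B->CB, C->AB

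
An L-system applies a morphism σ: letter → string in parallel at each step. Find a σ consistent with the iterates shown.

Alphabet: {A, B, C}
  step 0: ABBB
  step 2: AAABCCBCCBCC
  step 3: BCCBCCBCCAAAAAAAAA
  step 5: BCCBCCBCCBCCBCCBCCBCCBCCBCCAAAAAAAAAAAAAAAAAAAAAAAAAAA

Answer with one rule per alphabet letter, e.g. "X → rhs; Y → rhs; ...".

  step 2 ⇒ step 3: AAABCCBCCBCC ⇒ BCC·BCC·BCC·A·A·A·A·A·A·A·A·A
    A ↦ BCC
    B ↦ A
    C ↦ A

A->BCC, B->A, C->A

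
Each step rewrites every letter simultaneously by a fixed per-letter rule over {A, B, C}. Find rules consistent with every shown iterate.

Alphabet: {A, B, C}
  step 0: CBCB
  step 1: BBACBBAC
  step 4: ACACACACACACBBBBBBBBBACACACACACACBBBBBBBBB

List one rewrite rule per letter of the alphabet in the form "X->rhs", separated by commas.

  step 0 ⇒ step 1: CBCB ⇒ BB·AC·BB·AC
    B ↦ AC
    C ↦ BB
    A ↦ B  (constrained at step 1)

A->B, B->AC, C->BB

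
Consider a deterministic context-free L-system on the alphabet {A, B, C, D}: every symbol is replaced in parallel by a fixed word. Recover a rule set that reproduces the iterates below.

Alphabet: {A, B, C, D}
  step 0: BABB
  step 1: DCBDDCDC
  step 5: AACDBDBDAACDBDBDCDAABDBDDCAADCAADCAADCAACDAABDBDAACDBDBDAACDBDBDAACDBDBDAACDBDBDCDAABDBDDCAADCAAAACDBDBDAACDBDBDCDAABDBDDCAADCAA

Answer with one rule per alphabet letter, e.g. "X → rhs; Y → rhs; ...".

  step 0 ⇒ step 1: BABB ⇒ DC·BD·DC·DC
    A ↦ BD
    B ↦ DC
    C ↦ CD  (constrained at step 1)
    D ↦ AA  (constrained at step 1)

A->BD, B->DC, C->CD, D->AA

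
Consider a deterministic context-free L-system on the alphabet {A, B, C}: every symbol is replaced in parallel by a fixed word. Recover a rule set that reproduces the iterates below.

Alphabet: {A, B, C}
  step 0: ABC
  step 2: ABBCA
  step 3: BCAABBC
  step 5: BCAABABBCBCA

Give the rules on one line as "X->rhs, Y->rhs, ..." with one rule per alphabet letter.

A->BC, B->A, C->B

  step 2 ⇒ step 3: ABBCA ⇒ BC·A·A·B·BC
    A ↦ BC
    B ↦ A
    C ↦ B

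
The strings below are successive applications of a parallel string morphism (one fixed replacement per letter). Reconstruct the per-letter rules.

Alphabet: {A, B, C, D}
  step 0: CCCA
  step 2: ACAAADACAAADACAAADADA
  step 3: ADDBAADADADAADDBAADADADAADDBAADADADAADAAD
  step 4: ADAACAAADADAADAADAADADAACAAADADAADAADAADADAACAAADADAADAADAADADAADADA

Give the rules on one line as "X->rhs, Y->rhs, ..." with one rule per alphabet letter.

A->AD, B->CAA, C->DBA, D->A

  step 3 ⇒ step 4: ADDBAADADADAADDBAADADADAADDBAADADADAADAAD ⇒ AD·A·A·CAA·AD·AD·A·AD·A·AD·A·AD·AD·A·A·CAA·AD·AD·A·AD·A·AD·A·AD·AD·A·A·CAA·AD·AD·A·AD·A·AD·A·AD·AD·A·AD·AD·A
    A ↦ AD
    B ↦ CAA
    D ↦ A
  step 2 ⇒ step 3: ACAAADACAAADACAAADADA ⇒ AD·DBA·AD·AD·AD·A·AD·DBA·AD·AD·AD·A·AD·DBA·AD·AD·AD·A·AD·A·AD
    C ↦ DBA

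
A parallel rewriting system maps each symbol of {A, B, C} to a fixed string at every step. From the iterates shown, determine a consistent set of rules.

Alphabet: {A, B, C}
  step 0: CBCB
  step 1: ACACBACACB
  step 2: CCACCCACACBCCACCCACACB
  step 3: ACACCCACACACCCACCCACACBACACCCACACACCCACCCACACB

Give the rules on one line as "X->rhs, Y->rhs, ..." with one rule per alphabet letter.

A->CC, B->ACB, C->AC

  step 2 ⇒ step 3: CCACCCACACBCCACCCACACB ⇒ AC·AC·CC·AC·AC·AC·CC·AC·CC·AC·ACB·AC·AC·CC·AC·AC·AC·CC·AC·CC·AC·ACB
    A ↦ CC
    B ↦ ACB
    C ↦ AC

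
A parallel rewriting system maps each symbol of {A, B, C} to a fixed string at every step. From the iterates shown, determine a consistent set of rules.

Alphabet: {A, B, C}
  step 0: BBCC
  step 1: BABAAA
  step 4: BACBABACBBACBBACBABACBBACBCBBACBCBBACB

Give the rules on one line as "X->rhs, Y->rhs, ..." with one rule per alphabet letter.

A->CB, B->BA, C->A

  step 0 ⇒ step 1: BBCC ⇒ BA·BA·A·A
    B ↦ BA
    C ↦ A
    A ↦ CB  (constrained at step 1)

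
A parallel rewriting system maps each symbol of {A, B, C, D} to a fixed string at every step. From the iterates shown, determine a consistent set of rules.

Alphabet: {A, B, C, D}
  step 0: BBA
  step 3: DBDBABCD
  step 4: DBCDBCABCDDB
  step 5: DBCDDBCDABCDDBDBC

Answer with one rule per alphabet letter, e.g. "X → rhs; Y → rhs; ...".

A->AB, B->C, C->D, D->DB

  step 4 ⇒ step 5: DBCDBCABCDDB ⇒ DB·C·D·DB·C·D·AB·C·D·DB·DB·C
    A ↦ AB
    B ↦ C
    C ↦ D
    D ↦ DB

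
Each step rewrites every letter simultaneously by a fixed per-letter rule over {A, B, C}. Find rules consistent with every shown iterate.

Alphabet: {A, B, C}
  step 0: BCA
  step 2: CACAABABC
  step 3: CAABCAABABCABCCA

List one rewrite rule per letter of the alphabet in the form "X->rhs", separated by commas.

  step 2 ⇒ step 3: CACAABABC ⇒ CA·AB·CA·AB·AB·C·AB·C·CA
    A ↦ AB
    B ↦ C
    C ↦ CA

A->AB, B->C, C->CA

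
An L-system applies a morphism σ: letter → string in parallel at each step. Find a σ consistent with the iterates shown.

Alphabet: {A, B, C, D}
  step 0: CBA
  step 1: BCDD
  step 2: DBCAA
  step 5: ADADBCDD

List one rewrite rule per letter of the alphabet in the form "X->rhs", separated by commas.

  step 1 ⇒ step 2: BCDD ⇒ D·BC·A·A
    B ↦ D
    C ↦ BC
    D ↦ A
  step 0 ⇒ step 1: CBA ⇒ BC·D·D
    A ↦ D

A->D, B->D, C->BC, D->A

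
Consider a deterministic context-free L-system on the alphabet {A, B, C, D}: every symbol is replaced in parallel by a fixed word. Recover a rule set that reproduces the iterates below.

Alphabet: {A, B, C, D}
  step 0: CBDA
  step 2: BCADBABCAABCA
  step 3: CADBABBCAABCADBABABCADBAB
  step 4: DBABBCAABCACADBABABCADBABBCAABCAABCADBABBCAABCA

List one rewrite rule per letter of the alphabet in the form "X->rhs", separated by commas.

  step 3 ⇒ step 4: CADBABBCAABCADBABABCADBAB ⇒ DB·AB·B·CA·AB·CA·CA·DB·AB·AB·CA·DB·AB·B·CA·AB·CA·AB·CA·DB·AB·B·CA·AB·CA
    A ↦ AB
    B ↦ CA
    C ↦ DB
    D ↦ B

A->AB, B->CA, C->DB, D->B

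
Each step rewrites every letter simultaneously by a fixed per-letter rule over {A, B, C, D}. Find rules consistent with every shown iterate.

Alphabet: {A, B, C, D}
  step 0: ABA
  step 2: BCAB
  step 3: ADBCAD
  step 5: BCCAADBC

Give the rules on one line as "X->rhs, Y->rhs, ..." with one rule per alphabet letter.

  step 2 ⇒ step 3: BCAB ⇒ AD·B·C·AD
    A ↦ C
    B ↦ AD
    C ↦ B
    D ↦ A  (constrained at step 3)

A->C, B->AD, C->B, D->A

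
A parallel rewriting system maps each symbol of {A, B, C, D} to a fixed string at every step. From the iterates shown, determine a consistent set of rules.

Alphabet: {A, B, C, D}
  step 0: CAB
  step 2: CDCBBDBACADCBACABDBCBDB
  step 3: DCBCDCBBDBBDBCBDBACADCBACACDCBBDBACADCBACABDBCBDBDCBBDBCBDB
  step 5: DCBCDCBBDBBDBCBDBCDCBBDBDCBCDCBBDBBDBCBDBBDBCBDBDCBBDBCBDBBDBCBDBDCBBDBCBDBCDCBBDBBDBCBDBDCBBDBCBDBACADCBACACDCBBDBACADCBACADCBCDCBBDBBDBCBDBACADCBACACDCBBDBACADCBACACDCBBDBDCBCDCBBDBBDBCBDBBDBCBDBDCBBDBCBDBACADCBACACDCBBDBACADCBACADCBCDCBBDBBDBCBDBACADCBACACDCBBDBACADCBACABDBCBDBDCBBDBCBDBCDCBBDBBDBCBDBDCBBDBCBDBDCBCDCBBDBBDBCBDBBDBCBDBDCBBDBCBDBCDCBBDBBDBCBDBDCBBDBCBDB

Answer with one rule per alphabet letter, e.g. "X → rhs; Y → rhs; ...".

  step 2 ⇒ step 3: CDCBBDBACADCBACABDBCBDB ⇒ DCB·C·DCB·BDB·BDB·C·BDB·ACA·DCB·ACA·C·DCB·BDB·ACA·DCB·ACA·BDB·C·BDB·DCB·BDB·C·BDB
    A ↦ ACA
    B ↦ BDB
    C ↦ DCB
    D ↦ C

A->ACA, B->BDB, C->DCB, D->C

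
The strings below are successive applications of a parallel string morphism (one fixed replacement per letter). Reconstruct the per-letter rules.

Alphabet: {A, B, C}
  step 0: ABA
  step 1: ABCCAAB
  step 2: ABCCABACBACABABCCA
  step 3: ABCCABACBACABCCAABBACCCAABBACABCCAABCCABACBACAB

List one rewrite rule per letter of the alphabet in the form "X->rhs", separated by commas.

  step 2 ⇒ step 3: ABCCABACBACABABCCA ⇒ AB·CCA·BAC·BAC·AB·CCA·AB·BAC·CCA·AB·BAC·AB·CCA·AB·CCA·BAC·BAC·AB
    A ↦ AB
    B ↦ CCA
    C ↦ BAC

A->AB, B->CCA, C->BAC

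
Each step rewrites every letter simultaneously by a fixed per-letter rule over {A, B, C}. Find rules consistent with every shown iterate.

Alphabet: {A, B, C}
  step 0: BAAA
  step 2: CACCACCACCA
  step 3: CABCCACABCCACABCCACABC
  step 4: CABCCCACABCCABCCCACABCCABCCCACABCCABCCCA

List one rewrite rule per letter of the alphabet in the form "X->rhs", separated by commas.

A->BC, B->C, C->CA

  step 3 ⇒ step 4: CABCCACABCCACABCCACABC ⇒ CA·BC·C·CA·CA·BC·CA·BC·C·CA·CA·BC·CA·BC·C·CA·CA·BC·CA·BC·C·CA
    A ↦ BC
    B ↦ C
    C ↦ CA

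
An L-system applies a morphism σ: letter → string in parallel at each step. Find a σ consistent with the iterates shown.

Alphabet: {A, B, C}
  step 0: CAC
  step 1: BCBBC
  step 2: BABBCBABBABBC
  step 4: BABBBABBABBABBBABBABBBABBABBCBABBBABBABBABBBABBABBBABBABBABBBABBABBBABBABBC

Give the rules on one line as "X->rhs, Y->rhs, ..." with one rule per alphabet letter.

  step 1 ⇒ step 2: BCBBC ⇒ BAB·BC·BAB·BAB·BC
    B ↦ BAB
    C ↦ BC
  step 0 ⇒ step 1: CAC ⇒ BC·B·BC
    A ↦ B

A->B, B->BAB, C->BC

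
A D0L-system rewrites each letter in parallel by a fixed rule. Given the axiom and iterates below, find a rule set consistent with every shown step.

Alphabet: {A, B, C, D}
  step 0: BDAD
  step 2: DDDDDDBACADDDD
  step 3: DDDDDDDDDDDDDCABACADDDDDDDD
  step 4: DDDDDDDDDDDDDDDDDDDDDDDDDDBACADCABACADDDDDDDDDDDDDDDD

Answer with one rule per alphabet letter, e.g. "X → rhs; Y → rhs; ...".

  step 3 ⇒ step 4: DDDDDDDDDDDDDCABACADDDDDDDD ⇒ DD·DD·DD·DD·DD·DD·DD·DD·DD·DD·DD·DD·DD·BA·CA·D·CA·BA·CA·DD·DD·DD·DD·DD·DD·DD·DD
    A ↦ CA
    B ↦ D
    C ↦ BA
    D ↦ DD

A->CA, B->D, C->BA, D->DD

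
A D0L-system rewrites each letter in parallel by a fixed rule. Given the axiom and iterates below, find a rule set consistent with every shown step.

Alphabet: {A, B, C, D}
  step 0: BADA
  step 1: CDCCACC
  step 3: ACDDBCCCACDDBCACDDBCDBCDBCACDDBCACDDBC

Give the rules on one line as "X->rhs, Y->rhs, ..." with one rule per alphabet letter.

  step 0 ⇒ step 1: BADA ⇒ CD·CC·A·CC
    A ↦ CC
    B ↦ CD
    D ↦ A
    C ↦ DBC  (constrained at step 1)

A->CC, B->CD, C->DBC, D->A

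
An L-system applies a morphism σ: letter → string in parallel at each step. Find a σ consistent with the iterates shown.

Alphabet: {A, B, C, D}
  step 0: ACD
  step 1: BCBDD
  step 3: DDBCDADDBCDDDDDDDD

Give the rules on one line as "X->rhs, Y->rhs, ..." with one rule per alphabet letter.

A->BC, B->DA, C->B, D->DD

  step 0 ⇒ step 1: ACD ⇒ BC·B·DD
    A ↦ BC
    C ↦ B
    D ↦ DD
    B ↦ DA  (constrained at step 1)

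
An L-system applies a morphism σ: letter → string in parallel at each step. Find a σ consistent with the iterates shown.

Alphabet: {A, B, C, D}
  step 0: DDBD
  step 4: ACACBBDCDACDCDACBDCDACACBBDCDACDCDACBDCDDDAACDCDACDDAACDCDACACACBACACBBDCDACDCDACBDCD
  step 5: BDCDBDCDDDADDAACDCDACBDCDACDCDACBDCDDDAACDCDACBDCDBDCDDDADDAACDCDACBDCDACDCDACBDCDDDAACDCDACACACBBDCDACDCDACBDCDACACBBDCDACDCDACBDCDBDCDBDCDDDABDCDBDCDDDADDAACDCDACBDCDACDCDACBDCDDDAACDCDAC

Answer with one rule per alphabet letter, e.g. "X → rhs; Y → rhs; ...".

  step 4 ⇒ step 5: ACACBBDCDACDCDACBDCDACACBBDCDACDCDACBDCDDDAACDCDACDDAACDCDACACACBACACBBDCDACDCDACBDCD ⇒ B·DCD·B·DCD·DDA·DDA·AC·DCD·AC·B·DCD·AC·DCD·AC·B·DCD·DDA·AC·DCD·AC·B·DCD·B·DCD·DDA·DDA·AC·DCD·AC·B·DCD·AC·DCD·AC·B·DCD·DDA·AC·DCD·AC·AC·AC·B·B·DCD·AC·DCD·AC·B·DCD·AC·AC·B·B·DCD·AC·DCD·AC·B·DCD·B·DCD·B·DCD·DDA·B·DCD·B·DCD·DDA·DDA·AC·DCD·AC·B·DCD·AC·DCD·AC·B·DCD·DDA·AC·DCD·AC
    A ↦ B
    B ↦ DDA
    C ↦ DCD
    D ↦ AC

A->B, B->DDA, C->DCD, D->AC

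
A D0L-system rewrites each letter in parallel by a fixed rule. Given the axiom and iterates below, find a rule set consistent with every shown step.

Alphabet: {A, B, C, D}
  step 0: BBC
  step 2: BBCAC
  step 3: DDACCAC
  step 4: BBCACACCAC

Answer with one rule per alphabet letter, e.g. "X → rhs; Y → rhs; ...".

A->C, B->D, C->AC, D->B

  step 3 ⇒ step 4: DDACCAC ⇒ B·B·C·AC·AC·C·AC
    A ↦ C
    C ↦ AC
    D ↦ B
  step 2 ⇒ step 3: BBCAC ⇒ D·D·AC·C·AC
    B ↦ D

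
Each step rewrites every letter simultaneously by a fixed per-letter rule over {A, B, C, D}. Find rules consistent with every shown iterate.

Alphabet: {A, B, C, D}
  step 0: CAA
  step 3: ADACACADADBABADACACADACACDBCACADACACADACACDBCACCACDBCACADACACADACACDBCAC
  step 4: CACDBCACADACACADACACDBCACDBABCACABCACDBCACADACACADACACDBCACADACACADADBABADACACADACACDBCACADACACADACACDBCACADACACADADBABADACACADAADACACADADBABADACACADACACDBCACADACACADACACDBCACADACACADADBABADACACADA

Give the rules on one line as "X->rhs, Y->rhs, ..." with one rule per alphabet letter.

  step 3 ⇒ step 4: ADACACADADBABADACACADACACDBCACADACACADACACDBCACCACDBCACADACACADACACDBCAC ⇒ CAC·DB·CAC·ADA·CAC·ADA·CAC·DB·CAC·DB·AB·CAC·AB·CAC·DB·CAC·ADA·CAC·ADA·CAC·DB·CAC·ADA·CAC·ADA·DB·AB·ADA·CAC·ADA·CAC·DB·CAC·ADA·CAC·ADA·CAC·DB·CAC·ADA·CAC·ADA·DB·AB·ADA·CAC·ADA·ADA·CAC·ADA·DB·AB·ADA·CAC·ADA·CAC·DB·CAC·ADA·CAC·ADA·CAC·DB·CAC·ADA·CAC·ADA·DB·AB·ADA·CAC·ADA
    A ↦ CAC
    B ↦ AB
    C ↦ ADA
    D ↦ DB

A->CAC, B->AB, C->ADA, D->DB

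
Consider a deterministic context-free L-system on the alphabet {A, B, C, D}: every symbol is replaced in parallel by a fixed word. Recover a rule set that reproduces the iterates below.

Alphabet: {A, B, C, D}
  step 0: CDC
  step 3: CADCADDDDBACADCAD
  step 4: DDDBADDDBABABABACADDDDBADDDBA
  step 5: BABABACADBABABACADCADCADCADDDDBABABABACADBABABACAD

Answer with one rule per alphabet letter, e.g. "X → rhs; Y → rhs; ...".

  step 4 ⇒ step 5: DDDBADDDBABABABACADDDDBADDDBA ⇒ BA·BA·BA·CA·D·BA·BA·BA·CA·D·CA·D·CA·D·CA·D·DD·D·BA·BA·BA·BA·CA·D·BA·BA·BA·CA·D
    A ↦ D
    B ↦ CA
    C ↦ DD
    D ↦ BA

A->D, B->CA, C->DD, D->BA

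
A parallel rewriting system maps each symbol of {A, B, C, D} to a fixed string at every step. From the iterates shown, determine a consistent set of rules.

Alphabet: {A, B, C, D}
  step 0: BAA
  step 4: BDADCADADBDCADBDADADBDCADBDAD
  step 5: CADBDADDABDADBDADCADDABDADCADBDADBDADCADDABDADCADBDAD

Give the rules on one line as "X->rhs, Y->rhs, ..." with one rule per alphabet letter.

A->BD, B->C, C->DA, D->AD

  step 4 ⇒ step 5: BDADCADADBDCADBDADADBDCADBDAD ⇒ C·AD·BD·AD·DA·BD·AD·BD·AD·C·AD·DA·BD·AD·C·AD·BD·AD·BD·AD·C·AD·DA·BD·AD·C·AD·BD·AD
    A ↦ BD
    B ↦ C
    C ↦ DA
    D ↦ AD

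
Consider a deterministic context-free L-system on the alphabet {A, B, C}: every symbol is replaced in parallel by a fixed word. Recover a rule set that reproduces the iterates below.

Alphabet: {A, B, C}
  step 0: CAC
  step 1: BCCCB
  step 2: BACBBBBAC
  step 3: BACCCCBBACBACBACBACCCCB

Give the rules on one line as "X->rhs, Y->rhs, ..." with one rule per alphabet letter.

  step 2 ⇒ step 3: BACBBBBAC ⇒ BAC·CCC·B·BAC·BAC·BAC·BAC·CCC·B
    A ↦ CCC
    B ↦ BAC
    C ↦ B

A->CCC, B->BAC, C->B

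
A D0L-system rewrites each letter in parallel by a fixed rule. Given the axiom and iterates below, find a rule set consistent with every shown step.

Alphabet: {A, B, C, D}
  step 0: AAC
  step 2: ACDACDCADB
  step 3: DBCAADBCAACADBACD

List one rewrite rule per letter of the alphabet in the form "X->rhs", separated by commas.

A->DB, B->CD, C->CA, D->A

  step 2 ⇒ step 3: ACDACDCADB ⇒ DB·CA·A·DB·CA·A·CA·DB·A·CD
    A ↦ DB
    B ↦ CD
    C ↦ CA
    D ↦ A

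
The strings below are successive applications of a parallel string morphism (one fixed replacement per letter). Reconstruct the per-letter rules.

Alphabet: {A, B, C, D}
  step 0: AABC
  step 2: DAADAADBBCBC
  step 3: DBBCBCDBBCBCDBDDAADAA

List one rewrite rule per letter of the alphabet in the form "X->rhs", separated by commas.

A->BC, B->D, C->AA, D->DB

  step 2 ⇒ step 3: DAADAADBBCBC ⇒ DB·BC·BC·DB·BC·BC·DB·D·D·AA·D·AA
    A ↦ BC
    B ↦ D
    C ↦ AA
    D ↦ DB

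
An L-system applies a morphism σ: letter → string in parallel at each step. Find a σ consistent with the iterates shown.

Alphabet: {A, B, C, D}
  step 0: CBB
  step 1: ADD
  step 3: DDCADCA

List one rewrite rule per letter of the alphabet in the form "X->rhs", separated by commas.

A->B, B->D, C->A, D->DC

  step 0 ⇒ step 1: CBB ⇒ A·D·D
    B ↦ D
    C ↦ A
    A ↦ B  (constrained at step 1)
    D ↦ DC  (constrained at step 1)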